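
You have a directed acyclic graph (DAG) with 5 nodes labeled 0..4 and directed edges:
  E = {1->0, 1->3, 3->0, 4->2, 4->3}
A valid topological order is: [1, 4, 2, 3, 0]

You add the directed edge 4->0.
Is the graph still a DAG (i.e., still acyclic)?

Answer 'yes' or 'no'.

Answer: yes

Derivation:
Given toposort: [1, 4, 2, 3, 0]
Position of 4: index 1; position of 0: index 4
New edge 4->0: forward
Forward edge: respects the existing order. Still a DAG, same toposort still valid.
Still a DAG? yes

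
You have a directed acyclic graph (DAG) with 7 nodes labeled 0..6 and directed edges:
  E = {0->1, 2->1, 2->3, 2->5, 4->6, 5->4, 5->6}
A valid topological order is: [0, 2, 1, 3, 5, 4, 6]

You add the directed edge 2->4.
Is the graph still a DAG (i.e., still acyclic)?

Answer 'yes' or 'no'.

Answer: yes

Derivation:
Given toposort: [0, 2, 1, 3, 5, 4, 6]
Position of 2: index 1; position of 4: index 5
New edge 2->4: forward
Forward edge: respects the existing order. Still a DAG, same toposort still valid.
Still a DAG? yes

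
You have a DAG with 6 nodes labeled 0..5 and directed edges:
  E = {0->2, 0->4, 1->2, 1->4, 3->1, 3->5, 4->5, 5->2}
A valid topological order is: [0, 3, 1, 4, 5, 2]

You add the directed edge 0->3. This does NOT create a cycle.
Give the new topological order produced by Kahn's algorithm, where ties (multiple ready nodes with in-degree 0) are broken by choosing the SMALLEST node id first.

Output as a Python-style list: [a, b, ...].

Old toposort: [0, 3, 1, 4, 5, 2]
Added edge: 0->3
Position of 0 (0) < position of 3 (1). Old order still valid.
Run Kahn's algorithm (break ties by smallest node id):
  initial in-degrees: [0, 1, 3, 1, 2, 2]
  ready (indeg=0): [0]
  pop 0: indeg[2]->2; indeg[3]->0; indeg[4]->1 | ready=[3] | order so far=[0]
  pop 3: indeg[1]->0; indeg[5]->1 | ready=[1] | order so far=[0, 3]
  pop 1: indeg[2]->1; indeg[4]->0 | ready=[4] | order so far=[0, 3, 1]
  pop 4: indeg[5]->0 | ready=[5] | order so far=[0, 3, 1, 4]
  pop 5: indeg[2]->0 | ready=[2] | order so far=[0, 3, 1, 4, 5]
  pop 2: no out-edges | ready=[] | order so far=[0, 3, 1, 4, 5, 2]
  Result: [0, 3, 1, 4, 5, 2]

Answer: [0, 3, 1, 4, 5, 2]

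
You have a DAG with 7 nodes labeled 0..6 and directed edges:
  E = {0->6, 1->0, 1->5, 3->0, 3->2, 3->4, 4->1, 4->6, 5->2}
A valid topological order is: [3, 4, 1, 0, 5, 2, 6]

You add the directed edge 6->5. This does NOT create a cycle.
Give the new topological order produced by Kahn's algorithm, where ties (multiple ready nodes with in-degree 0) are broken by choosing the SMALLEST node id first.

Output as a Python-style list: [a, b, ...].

Answer: [3, 4, 1, 0, 6, 5, 2]

Derivation:
Old toposort: [3, 4, 1, 0, 5, 2, 6]
Added edge: 6->5
Position of 6 (6) > position of 5 (4). Must reorder: 6 must now come before 5.
Run Kahn's algorithm (break ties by smallest node id):
  initial in-degrees: [2, 1, 2, 0, 1, 2, 2]
  ready (indeg=0): [3]
  pop 3: indeg[0]->1; indeg[2]->1; indeg[4]->0 | ready=[4] | order so far=[3]
  pop 4: indeg[1]->0; indeg[6]->1 | ready=[1] | order so far=[3, 4]
  pop 1: indeg[0]->0; indeg[5]->1 | ready=[0] | order so far=[3, 4, 1]
  pop 0: indeg[6]->0 | ready=[6] | order so far=[3, 4, 1, 0]
  pop 6: indeg[5]->0 | ready=[5] | order so far=[3, 4, 1, 0, 6]
  pop 5: indeg[2]->0 | ready=[2] | order so far=[3, 4, 1, 0, 6, 5]
  pop 2: no out-edges | ready=[] | order so far=[3, 4, 1, 0, 6, 5, 2]
  Result: [3, 4, 1, 0, 6, 5, 2]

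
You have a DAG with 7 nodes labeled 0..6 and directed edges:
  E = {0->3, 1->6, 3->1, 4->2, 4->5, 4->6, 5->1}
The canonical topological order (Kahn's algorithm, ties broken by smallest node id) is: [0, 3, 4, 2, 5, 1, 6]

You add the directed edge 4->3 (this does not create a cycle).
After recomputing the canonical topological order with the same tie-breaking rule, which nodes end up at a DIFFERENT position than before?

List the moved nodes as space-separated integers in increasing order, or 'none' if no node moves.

Answer: 2 3 4

Derivation:
Old toposort: [0, 3, 4, 2, 5, 1, 6]
Added edge 4->3
Recompute Kahn (smallest-id tiebreak):
  initial in-degrees: [0, 2, 1, 2, 0, 1, 2]
  ready (indeg=0): [0, 4]
  pop 0: indeg[3]->1 | ready=[4] | order so far=[0]
  pop 4: indeg[2]->0; indeg[3]->0; indeg[5]->0; indeg[6]->1 | ready=[2, 3, 5] | order so far=[0, 4]
  pop 2: no out-edges | ready=[3, 5] | order so far=[0, 4, 2]
  pop 3: indeg[1]->1 | ready=[5] | order so far=[0, 4, 2, 3]
  pop 5: indeg[1]->0 | ready=[1] | order so far=[0, 4, 2, 3, 5]
  pop 1: indeg[6]->0 | ready=[6] | order so far=[0, 4, 2, 3, 5, 1]
  pop 6: no out-edges | ready=[] | order so far=[0, 4, 2, 3, 5, 1, 6]
New canonical toposort: [0, 4, 2, 3, 5, 1, 6]
Compare positions:
  Node 0: index 0 -> 0 (same)
  Node 1: index 5 -> 5 (same)
  Node 2: index 3 -> 2 (moved)
  Node 3: index 1 -> 3 (moved)
  Node 4: index 2 -> 1 (moved)
  Node 5: index 4 -> 4 (same)
  Node 6: index 6 -> 6 (same)
Nodes that changed position: 2 3 4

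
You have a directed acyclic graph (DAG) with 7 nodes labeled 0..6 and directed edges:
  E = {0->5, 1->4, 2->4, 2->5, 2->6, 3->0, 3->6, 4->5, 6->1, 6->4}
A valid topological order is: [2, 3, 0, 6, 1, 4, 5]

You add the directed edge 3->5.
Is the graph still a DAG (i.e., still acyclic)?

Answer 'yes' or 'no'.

Given toposort: [2, 3, 0, 6, 1, 4, 5]
Position of 3: index 1; position of 5: index 6
New edge 3->5: forward
Forward edge: respects the existing order. Still a DAG, same toposort still valid.
Still a DAG? yes

Answer: yes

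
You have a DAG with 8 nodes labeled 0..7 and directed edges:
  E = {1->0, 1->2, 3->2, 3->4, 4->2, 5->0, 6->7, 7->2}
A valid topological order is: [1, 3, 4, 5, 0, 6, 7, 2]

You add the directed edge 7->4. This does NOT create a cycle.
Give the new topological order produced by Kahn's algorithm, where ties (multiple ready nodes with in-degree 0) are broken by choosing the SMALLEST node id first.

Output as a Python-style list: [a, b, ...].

Old toposort: [1, 3, 4, 5, 0, 6, 7, 2]
Added edge: 7->4
Position of 7 (6) > position of 4 (2). Must reorder: 7 must now come before 4.
Run Kahn's algorithm (break ties by smallest node id):
  initial in-degrees: [2, 0, 4, 0, 2, 0, 0, 1]
  ready (indeg=0): [1, 3, 5, 6]
  pop 1: indeg[0]->1; indeg[2]->3 | ready=[3, 5, 6] | order so far=[1]
  pop 3: indeg[2]->2; indeg[4]->1 | ready=[5, 6] | order so far=[1, 3]
  pop 5: indeg[0]->0 | ready=[0, 6] | order so far=[1, 3, 5]
  pop 0: no out-edges | ready=[6] | order so far=[1, 3, 5, 0]
  pop 6: indeg[7]->0 | ready=[7] | order so far=[1, 3, 5, 0, 6]
  pop 7: indeg[2]->1; indeg[4]->0 | ready=[4] | order so far=[1, 3, 5, 0, 6, 7]
  pop 4: indeg[2]->0 | ready=[2] | order so far=[1, 3, 5, 0, 6, 7, 4]
  pop 2: no out-edges | ready=[] | order so far=[1, 3, 5, 0, 6, 7, 4, 2]
  Result: [1, 3, 5, 0, 6, 7, 4, 2]

Answer: [1, 3, 5, 0, 6, 7, 4, 2]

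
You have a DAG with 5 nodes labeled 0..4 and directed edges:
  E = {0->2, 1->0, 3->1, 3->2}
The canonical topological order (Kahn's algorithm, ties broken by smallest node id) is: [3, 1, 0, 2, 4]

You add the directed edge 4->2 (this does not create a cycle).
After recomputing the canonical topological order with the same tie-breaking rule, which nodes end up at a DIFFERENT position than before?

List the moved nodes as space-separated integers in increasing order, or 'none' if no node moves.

Answer: 2 4

Derivation:
Old toposort: [3, 1, 0, 2, 4]
Added edge 4->2
Recompute Kahn (smallest-id tiebreak):
  initial in-degrees: [1, 1, 3, 0, 0]
  ready (indeg=0): [3, 4]
  pop 3: indeg[1]->0; indeg[2]->2 | ready=[1, 4] | order so far=[3]
  pop 1: indeg[0]->0 | ready=[0, 4] | order so far=[3, 1]
  pop 0: indeg[2]->1 | ready=[4] | order so far=[3, 1, 0]
  pop 4: indeg[2]->0 | ready=[2] | order so far=[3, 1, 0, 4]
  pop 2: no out-edges | ready=[] | order so far=[3, 1, 0, 4, 2]
New canonical toposort: [3, 1, 0, 4, 2]
Compare positions:
  Node 0: index 2 -> 2 (same)
  Node 1: index 1 -> 1 (same)
  Node 2: index 3 -> 4 (moved)
  Node 3: index 0 -> 0 (same)
  Node 4: index 4 -> 3 (moved)
Nodes that changed position: 2 4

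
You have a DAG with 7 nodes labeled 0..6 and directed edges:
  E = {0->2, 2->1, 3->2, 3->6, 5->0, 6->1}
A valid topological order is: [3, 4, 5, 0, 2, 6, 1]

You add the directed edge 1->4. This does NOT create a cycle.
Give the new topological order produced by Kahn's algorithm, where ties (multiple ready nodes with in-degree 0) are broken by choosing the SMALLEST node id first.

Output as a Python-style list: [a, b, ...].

Old toposort: [3, 4, 5, 0, 2, 6, 1]
Added edge: 1->4
Position of 1 (6) > position of 4 (1). Must reorder: 1 must now come before 4.
Run Kahn's algorithm (break ties by smallest node id):
  initial in-degrees: [1, 2, 2, 0, 1, 0, 1]
  ready (indeg=0): [3, 5]
  pop 3: indeg[2]->1; indeg[6]->0 | ready=[5, 6] | order so far=[3]
  pop 5: indeg[0]->0 | ready=[0, 6] | order so far=[3, 5]
  pop 0: indeg[2]->0 | ready=[2, 6] | order so far=[3, 5, 0]
  pop 2: indeg[1]->1 | ready=[6] | order so far=[3, 5, 0, 2]
  pop 6: indeg[1]->0 | ready=[1] | order so far=[3, 5, 0, 2, 6]
  pop 1: indeg[4]->0 | ready=[4] | order so far=[3, 5, 0, 2, 6, 1]
  pop 4: no out-edges | ready=[] | order so far=[3, 5, 0, 2, 6, 1, 4]
  Result: [3, 5, 0, 2, 6, 1, 4]

Answer: [3, 5, 0, 2, 6, 1, 4]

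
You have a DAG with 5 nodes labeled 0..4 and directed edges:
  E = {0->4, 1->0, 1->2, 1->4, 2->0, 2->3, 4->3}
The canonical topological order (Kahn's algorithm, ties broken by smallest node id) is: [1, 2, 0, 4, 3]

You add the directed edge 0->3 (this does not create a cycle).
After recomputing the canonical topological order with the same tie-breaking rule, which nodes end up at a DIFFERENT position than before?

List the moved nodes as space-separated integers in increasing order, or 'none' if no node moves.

Old toposort: [1, 2, 0, 4, 3]
Added edge 0->3
Recompute Kahn (smallest-id tiebreak):
  initial in-degrees: [2, 0, 1, 3, 2]
  ready (indeg=0): [1]
  pop 1: indeg[0]->1; indeg[2]->0; indeg[4]->1 | ready=[2] | order so far=[1]
  pop 2: indeg[0]->0; indeg[3]->2 | ready=[0] | order so far=[1, 2]
  pop 0: indeg[3]->1; indeg[4]->0 | ready=[4] | order so far=[1, 2, 0]
  pop 4: indeg[3]->0 | ready=[3] | order so far=[1, 2, 0, 4]
  pop 3: no out-edges | ready=[] | order so far=[1, 2, 0, 4, 3]
New canonical toposort: [1, 2, 0, 4, 3]
Compare positions:
  Node 0: index 2 -> 2 (same)
  Node 1: index 0 -> 0 (same)
  Node 2: index 1 -> 1 (same)
  Node 3: index 4 -> 4 (same)
  Node 4: index 3 -> 3 (same)
Nodes that changed position: none

Answer: none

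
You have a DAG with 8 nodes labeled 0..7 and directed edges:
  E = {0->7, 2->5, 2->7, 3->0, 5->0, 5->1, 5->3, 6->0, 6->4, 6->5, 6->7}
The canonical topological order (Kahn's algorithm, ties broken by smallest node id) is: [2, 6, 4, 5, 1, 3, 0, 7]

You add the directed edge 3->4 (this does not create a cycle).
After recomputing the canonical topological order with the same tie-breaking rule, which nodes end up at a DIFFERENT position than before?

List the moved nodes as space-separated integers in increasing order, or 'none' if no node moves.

Answer: 0 1 3 4 5

Derivation:
Old toposort: [2, 6, 4, 5, 1, 3, 0, 7]
Added edge 3->4
Recompute Kahn (smallest-id tiebreak):
  initial in-degrees: [3, 1, 0, 1, 2, 2, 0, 3]
  ready (indeg=0): [2, 6]
  pop 2: indeg[5]->1; indeg[7]->2 | ready=[6] | order so far=[2]
  pop 6: indeg[0]->2; indeg[4]->1; indeg[5]->0; indeg[7]->1 | ready=[5] | order so far=[2, 6]
  pop 5: indeg[0]->1; indeg[1]->0; indeg[3]->0 | ready=[1, 3] | order so far=[2, 6, 5]
  pop 1: no out-edges | ready=[3] | order so far=[2, 6, 5, 1]
  pop 3: indeg[0]->0; indeg[4]->0 | ready=[0, 4] | order so far=[2, 6, 5, 1, 3]
  pop 0: indeg[7]->0 | ready=[4, 7] | order so far=[2, 6, 5, 1, 3, 0]
  pop 4: no out-edges | ready=[7] | order so far=[2, 6, 5, 1, 3, 0, 4]
  pop 7: no out-edges | ready=[] | order so far=[2, 6, 5, 1, 3, 0, 4, 7]
New canonical toposort: [2, 6, 5, 1, 3, 0, 4, 7]
Compare positions:
  Node 0: index 6 -> 5 (moved)
  Node 1: index 4 -> 3 (moved)
  Node 2: index 0 -> 0 (same)
  Node 3: index 5 -> 4 (moved)
  Node 4: index 2 -> 6 (moved)
  Node 5: index 3 -> 2 (moved)
  Node 6: index 1 -> 1 (same)
  Node 7: index 7 -> 7 (same)
Nodes that changed position: 0 1 3 4 5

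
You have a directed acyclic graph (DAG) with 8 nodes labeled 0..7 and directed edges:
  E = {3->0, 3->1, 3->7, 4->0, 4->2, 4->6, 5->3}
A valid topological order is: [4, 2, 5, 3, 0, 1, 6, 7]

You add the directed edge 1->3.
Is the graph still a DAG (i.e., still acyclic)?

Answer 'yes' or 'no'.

Given toposort: [4, 2, 5, 3, 0, 1, 6, 7]
Position of 1: index 5; position of 3: index 3
New edge 1->3: backward (u after v in old order)
Backward edge: old toposort is now invalid. Check if this creates a cycle.
Does 3 already reach 1? Reachable from 3: [0, 1, 3, 7]. YES -> cycle!
Still a DAG? no

Answer: no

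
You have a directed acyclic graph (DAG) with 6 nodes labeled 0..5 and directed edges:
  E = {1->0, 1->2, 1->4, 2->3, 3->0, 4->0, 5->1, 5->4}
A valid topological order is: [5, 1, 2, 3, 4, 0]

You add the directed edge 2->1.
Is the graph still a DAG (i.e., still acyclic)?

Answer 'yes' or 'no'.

Given toposort: [5, 1, 2, 3, 4, 0]
Position of 2: index 2; position of 1: index 1
New edge 2->1: backward (u after v in old order)
Backward edge: old toposort is now invalid. Check if this creates a cycle.
Does 1 already reach 2? Reachable from 1: [0, 1, 2, 3, 4]. YES -> cycle!
Still a DAG? no

Answer: no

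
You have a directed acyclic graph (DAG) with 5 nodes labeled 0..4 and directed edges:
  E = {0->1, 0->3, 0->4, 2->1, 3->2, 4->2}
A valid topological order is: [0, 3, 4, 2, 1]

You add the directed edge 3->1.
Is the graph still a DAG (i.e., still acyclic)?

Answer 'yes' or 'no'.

Given toposort: [0, 3, 4, 2, 1]
Position of 3: index 1; position of 1: index 4
New edge 3->1: forward
Forward edge: respects the existing order. Still a DAG, same toposort still valid.
Still a DAG? yes

Answer: yes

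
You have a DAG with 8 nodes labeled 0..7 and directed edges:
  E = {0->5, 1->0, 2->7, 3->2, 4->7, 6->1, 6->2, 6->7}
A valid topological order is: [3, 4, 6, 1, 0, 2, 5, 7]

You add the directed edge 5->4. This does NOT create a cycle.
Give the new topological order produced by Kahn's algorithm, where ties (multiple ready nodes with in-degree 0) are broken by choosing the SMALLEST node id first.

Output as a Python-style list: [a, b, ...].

Old toposort: [3, 4, 6, 1, 0, 2, 5, 7]
Added edge: 5->4
Position of 5 (6) > position of 4 (1). Must reorder: 5 must now come before 4.
Run Kahn's algorithm (break ties by smallest node id):
  initial in-degrees: [1, 1, 2, 0, 1, 1, 0, 3]
  ready (indeg=0): [3, 6]
  pop 3: indeg[2]->1 | ready=[6] | order so far=[3]
  pop 6: indeg[1]->0; indeg[2]->0; indeg[7]->2 | ready=[1, 2] | order so far=[3, 6]
  pop 1: indeg[0]->0 | ready=[0, 2] | order so far=[3, 6, 1]
  pop 0: indeg[5]->0 | ready=[2, 5] | order so far=[3, 6, 1, 0]
  pop 2: indeg[7]->1 | ready=[5] | order so far=[3, 6, 1, 0, 2]
  pop 5: indeg[4]->0 | ready=[4] | order so far=[3, 6, 1, 0, 2, 5]
  pop 4: indeg[7]->0 | ready=[7] | order so far=[3, 6, 1, 0, 2, 5, 4]
  pop 7: no out-edges | ready=[] | order so far=[3, 6, 1, 0, 2, 5, 4, 7]
  Result: [3, 6, 1, 0, 2, 5, 4, 7]

Answer: [3, 6, 1, 0, 2, 5, 4, 7]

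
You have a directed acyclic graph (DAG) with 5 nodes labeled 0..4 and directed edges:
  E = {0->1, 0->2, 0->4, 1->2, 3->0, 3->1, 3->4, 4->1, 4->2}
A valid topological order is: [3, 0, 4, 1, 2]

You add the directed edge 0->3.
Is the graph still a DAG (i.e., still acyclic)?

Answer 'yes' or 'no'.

Answer: no

Derivation:
Given toposort: [3, 0, 4, 1, 2]
Position of 0: index 1; position of 3: index 0
New edge 0->3: backward (u after v in old order)
Backward edge: old toposort is now invalid. Check if this creates a cycle.
Does 3 already reach 0? Reachable from 3: [0, 1, 2, 3, 4]. YES -> cycle!
Still a DAG? no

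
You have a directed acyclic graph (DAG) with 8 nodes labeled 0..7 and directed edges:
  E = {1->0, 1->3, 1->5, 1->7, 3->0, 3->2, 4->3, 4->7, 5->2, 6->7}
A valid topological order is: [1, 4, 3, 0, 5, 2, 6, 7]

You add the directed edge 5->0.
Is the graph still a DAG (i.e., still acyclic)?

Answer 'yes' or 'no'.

Given toposort: [1, 4, 3, 0, 5, 2, 6, 7]
Position of 5: index 4; position of 0: index 3
New edge 5->0: backward (u after v in old order)
Backward edge: old toposort is now invalid. Check if this creates a cycle.
Does 0 already reach 5? Reachable from 0: [0]. NO -> still a DAG (reorder needed).
Still a DAG? yes

Answer: yes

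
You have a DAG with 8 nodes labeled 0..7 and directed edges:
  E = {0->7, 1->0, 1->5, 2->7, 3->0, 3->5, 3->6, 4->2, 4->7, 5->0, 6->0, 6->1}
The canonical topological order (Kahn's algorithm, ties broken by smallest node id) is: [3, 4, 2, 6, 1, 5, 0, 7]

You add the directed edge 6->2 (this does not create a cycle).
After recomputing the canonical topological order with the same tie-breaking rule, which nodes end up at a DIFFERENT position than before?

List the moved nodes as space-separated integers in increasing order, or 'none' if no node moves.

Answer: 1 2 6

Derivation:
Old toposort: [3, 4, 2, 6, 1, 5, 0, 7]
Added edge 6->2
Recompute Kahn (smallest-id tiebreak):
  initial in-degrees: [4, 1, 2, 0, 0, 2, 1, 3]
  ready (indeg=0): [3, 4]
  pop 3: indeg[0]->3; indeg[5]->1; indeg[6]->0 | ready=[4, 6] | order so far=[3]
  pop 4: indeg[2]->1; indeg[7]->2 | ready=[6] | order so far=[3, 4]
  pop 6: indeg[0]->2; indeg[1]->0; indeg[2]->0 | ready=[1, 2] | order so far=[3, 4, 6]
  pop 1: indeg[0]->1; indeg[5]->0 | ready=[2, 5] | order so far=[3, 4, 6, 1]
  pop 2: indeg[7]->1 | ready=[5] | order so far=[3, 4, 6, 1, 2]
  pop 5: indeg[0]->0 | ready=[0] | order so far=[3, 4, 6, 1, 2, 5]
  pop 0: indeg[7]->0 | ready=[7] | order so far=[3, 4, 6, 1, 2, 5, 0]
  pop 7: no out-edges | ready=[] | order so far=[3, 4, 6, 1, 2, 5, 0, 7]
New canonical toposort: [3, 4, 6, 1, 2, 5, 0, 7]
Compare positions:
  Node 0: index 6 -> 6 (same)
  Node 1: index 4 -> 3 (moved)
  Node 2: index 2 -> 4 (moved)
  Node 3: index 0 -> 0 (same)
  Node 4: index 1 -> 1 (same)
  Node 5: index 5 -> 5 (same)
  Node 6: index 3 -> 2 (moved)
  Node 7: index 7 -> 7 (same)
Nodes that changed position: 1 2 6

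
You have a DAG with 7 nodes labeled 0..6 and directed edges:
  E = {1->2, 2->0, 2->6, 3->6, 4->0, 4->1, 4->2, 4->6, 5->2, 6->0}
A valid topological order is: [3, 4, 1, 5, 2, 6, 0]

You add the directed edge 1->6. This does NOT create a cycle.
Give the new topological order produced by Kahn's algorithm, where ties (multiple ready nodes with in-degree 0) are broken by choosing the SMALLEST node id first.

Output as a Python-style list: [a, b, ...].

Old toposort: [3, 4, 1, 5, 2, 6, 0]
Added edge: 1->6
Position of 1 (2) < position of 6 (5). Old order still valid.
Run Kahn's algorithm (break ties by smallest node id):
  initial in-degrees: [3, 1, 3, 0, 0, 0, 4]
  ready (indeg=0): [3, 4, 5]
  pop 3: indeg[6]->3 | ready=[4, 5] | order so far=[3]
  pop 4: indeg[0]->2; indeg[1]->0; indeg[2]->2; indeg[6]->2 | ready=[1, 5] | order so far=[3, 4]
  pop 1: indeg[2]->1; indeg[6]->1 | ready=[5] | order so far=[3, 4, 1]
  pop 5: indeg[2]->0 | ready=[2] | order so far=[3, 4, 1, 5]
  pop 2: indeg[0]->1; indeg[6]->0 | ready=[6] | order so far=[3, 4, 1, 5, 2]
  pop 6: indeg[0]->0 | ready=[0] | order so far=[3, 4, 1, 5, 2, 6]
  pop 0: no out-edges | ready=[] | order so far=[3, 4, 1, 5, 2, 6, 0]
  Result: [3, 4, 1, 5, 2, 6, 0]

Answer: [3, 4, 1, 5, 2, 6, 0]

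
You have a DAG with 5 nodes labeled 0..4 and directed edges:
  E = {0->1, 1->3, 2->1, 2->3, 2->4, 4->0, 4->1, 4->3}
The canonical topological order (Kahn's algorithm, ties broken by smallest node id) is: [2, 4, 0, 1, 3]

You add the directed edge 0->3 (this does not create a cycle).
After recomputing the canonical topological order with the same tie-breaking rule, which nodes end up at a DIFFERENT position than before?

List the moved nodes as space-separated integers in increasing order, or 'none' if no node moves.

Answer: none

Derivation:
Old toposort: [2, 4, 0, 1, 3]
Added edge 0->3
Recompute Kahn (smallest-id tiebreak):
  initial in-degrees: [1, 3, 0, 4, 1]
  ready (indeg=0): [2]
  pop 2: indeg[1]->2; indeg[3]->3; indeg[4]->0 | ready=[4] | order so far=[2]
  pop 4: indeg[0]->0; indeg[1]->1; indeg[3]->2 | ready=[0] | order so far=[2, 4]
  pop 0: indeg[1]->0; indeg[3]->1 | ready=[1] | order so far=[2, 4, 0]
  pop 1: indeg[3]->0 | ready=[3] | order so far=[2, 4, 0, 1]
  pop 3: no out-edges | ready=[] | order so far=[2, 4, 0, 1, 3]
New canonical toposort: [2, 4, 0, 1, 3]
Compare positions:
  Node 0: index 2 -> 2 (same)
  Node 1: index 3 -> 3 (same)
  Node 2: index 0 -> 0 (same)
  Node 3: index 4 -> 4 (same)
  Node 4: index 1 -> 1 (same)
Nodes that changed position: none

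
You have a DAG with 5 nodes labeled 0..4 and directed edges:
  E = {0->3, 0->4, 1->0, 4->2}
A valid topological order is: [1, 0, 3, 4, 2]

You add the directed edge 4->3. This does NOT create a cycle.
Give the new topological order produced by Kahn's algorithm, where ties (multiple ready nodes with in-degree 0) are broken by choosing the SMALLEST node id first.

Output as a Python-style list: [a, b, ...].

Answer: [1, 0, 4, 2, 3]

Derivation:
Old toposort: [1, 0, 3, 4, 2]
Added edge: 4->3
Position of 4 (3) > position of 3 (2). Must reorder: 4 must now come before 3.
Run Kahn's algorithm (break ties by smallest node id):
  initial in-degrees: [1, 0, 1, 2, 1]
  ready (indeg=0): [1]
  pop 1: indeg[0]->0 | ready=[0] | order so far=[1]
  pop 0: indeg[3]->1; indeg[4]->0 | ready=[4] | order so far=[1, 0]
  pop 4: indeg[2]->0; indeg[3]->0 | ready=[2, 3] | order so far=[1, 0, 4]
  pop 2: no out-edges | ready=[3] | order so far=[1, 0, 4, 2]
  pop 3: no out-edges | ready=[] | order so far=[1, 0, 4, 2, 3]
  Result: [1, 0, 4, 2, 3]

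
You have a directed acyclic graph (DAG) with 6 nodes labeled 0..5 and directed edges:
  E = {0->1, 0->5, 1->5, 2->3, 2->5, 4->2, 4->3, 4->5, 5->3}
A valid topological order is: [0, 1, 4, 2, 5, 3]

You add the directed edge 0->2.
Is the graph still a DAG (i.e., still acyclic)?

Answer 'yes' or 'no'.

Answer: yes

Derivation:
Given toposort: [0, 1, 4, 2, 5, 3]
Position of 0: index 0; position of 2: index 3
New edge 0->2: forward
Forward edge: respects the existing order. Still a DAG, same toposort still valid.
Still a DAG? yes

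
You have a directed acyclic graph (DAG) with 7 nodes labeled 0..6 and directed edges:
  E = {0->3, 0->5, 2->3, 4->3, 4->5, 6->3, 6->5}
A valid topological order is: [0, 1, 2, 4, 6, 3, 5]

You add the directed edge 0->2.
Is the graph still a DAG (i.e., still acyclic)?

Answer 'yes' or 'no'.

Answer: yes

Derivation:
Given toposort: [0, 1, 2, 4, 6, 3, 5]
Position of 0: index 0; position of 2: index 2
New edge 0->2: forward
Forward edge: respects the existing order. Still a DAG, same toposort still valid.
Still a DAG? yes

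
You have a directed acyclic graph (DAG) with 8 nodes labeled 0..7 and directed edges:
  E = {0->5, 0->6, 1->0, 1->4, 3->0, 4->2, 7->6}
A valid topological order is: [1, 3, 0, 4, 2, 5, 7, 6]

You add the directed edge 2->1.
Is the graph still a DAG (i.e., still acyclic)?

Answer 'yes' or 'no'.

Given toposort: [1, 3, 0, 4, 2, 5, 7, 6]
Position of 2: index 4; position of 1: index 0
New edge 2->1: backward (u after v in old order)
Backward edge: old toposort is now invalid. Check if this creates a cycle.
Does 1 already reach 2? Reachable from 1: [0, 1, 2, 4, 5, 6]. YES -> cycle!
Still a DAG? no

Answer: no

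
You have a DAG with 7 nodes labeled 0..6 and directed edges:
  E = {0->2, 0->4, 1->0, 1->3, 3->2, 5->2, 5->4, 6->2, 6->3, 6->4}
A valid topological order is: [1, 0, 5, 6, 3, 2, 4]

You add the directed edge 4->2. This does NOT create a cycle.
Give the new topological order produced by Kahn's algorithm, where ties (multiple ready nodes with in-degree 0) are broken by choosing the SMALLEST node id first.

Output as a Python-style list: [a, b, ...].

Old toposort: [1, 0, 5, 6, 3, 2, 4]
Added edge: 4->2
Position of 4 (6) > position of 2 (5). Must reorder: 4 must now come before 2.
Run Kahn's algorithm (break ties by smallest node id):
  initial in-degrees: [1, 0, 5, 2, 3, 0, 0]
  ready (indeg=0): [1, 5, 6]
  pop 1: indeg[0]->0; indeg[3]->1 | ready=[0, 5, 6] | order so far=[1]
  pop 0: indeg[2]->4; indeg[4]->2 | ready=[5, 6] | order so far=[1, 0]
  pop 5: indeg[2]->3; indeg[4]->1 | ready=[6] | order so far=[1, 0, 5]
  pop 6: indeg[2]->2; indeg[3]->0; indeg[4]->0 | ready=[3, 4] | order so far=[1, 0, 5, 6]
  pop 3: indeg[2]->1 | ready=[4] | order so far=[1, 0, 5, 6, 3]
  pop 4: indeg[2]->0 | ready=[2] | order so far=[1, 0, 5, 6, 3, 4]
  pop 2: no out-edges | ready=[] | order so far=[1, 0, 5, 6, 3, 4, 2]
  Result: [1, 0, 5, 6, 3, 4, 2]

Answer: [1, 0, 5, 6, 3, 4, 2]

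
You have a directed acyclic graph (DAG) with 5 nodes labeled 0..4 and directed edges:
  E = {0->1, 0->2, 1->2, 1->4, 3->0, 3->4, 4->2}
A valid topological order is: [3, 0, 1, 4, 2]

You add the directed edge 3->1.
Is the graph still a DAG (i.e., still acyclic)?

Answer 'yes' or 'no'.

Answer: yes

Derivation:
Given toposort: [3, 0, 1, 4, 2]
Position of 3: index 0; position of 1: index 2
New edge 3->1: forward
Forward edge: respects the existing order. Still a DAG, same toposort still valid.
Still a DAG? yes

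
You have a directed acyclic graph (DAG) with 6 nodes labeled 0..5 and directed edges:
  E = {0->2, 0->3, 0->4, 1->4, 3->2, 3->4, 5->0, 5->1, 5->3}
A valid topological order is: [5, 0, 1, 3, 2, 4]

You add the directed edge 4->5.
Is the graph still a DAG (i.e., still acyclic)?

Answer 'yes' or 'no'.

Answer: no

Derivation:
Given toposort: [5, 0, 1, 3, 2, 4]
Position of 4: index 5; position of 5: index 0
New edge 4->5: backward (u after v in old order)
Backward edge: old toposort is now invalid. Check if this creates a cycle.
Does 5 already reach 4? Reachable from 5: [0, 1, 2, 3, 4, 5]. YES -> cycle!
Still a DAG? no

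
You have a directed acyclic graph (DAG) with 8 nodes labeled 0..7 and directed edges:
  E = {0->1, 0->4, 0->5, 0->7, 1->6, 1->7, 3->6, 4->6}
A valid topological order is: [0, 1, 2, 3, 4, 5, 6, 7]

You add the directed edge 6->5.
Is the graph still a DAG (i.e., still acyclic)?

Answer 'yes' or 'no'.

Given toposort: [0, 1, 2, 3, 4, 5, 6, 7]
Position of 6: index 6; position of 5: index 5
New edge 6->5: backward (u after v in old order)
Backward edge: old toposort is now invalid. Check if this creates a cycle.
Does 5 already reach 6? Reachable from 5: [5]. NO -> still a DAG (reorder needed).
Still a DAG? yes

Answer: yes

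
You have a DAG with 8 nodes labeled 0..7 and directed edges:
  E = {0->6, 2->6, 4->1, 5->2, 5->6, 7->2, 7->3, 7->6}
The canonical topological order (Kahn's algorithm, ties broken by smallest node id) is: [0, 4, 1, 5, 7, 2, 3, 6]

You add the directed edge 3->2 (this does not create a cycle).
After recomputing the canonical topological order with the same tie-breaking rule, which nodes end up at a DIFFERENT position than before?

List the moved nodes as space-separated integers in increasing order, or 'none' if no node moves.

Old toposort: [0, 4, 1, 5, 7, 2, 3, 6]
Added edge 3->2
Recompute Kahn (smallest-id tiebreak):
  initial in-degrees: [0, 1, 3, 1, 0, 0, 4, 0]
  ready (indeg=0): [0, 4, 5, 7]
  pop 0: indeg[6]->3 | ready=[4, 5, 7] | order so far=[0]
  pop 4: indeg[1]->0 | ready=[1, 5, 7] | order so far=[0, 4]
  pop 1: no out-edges | ready=[5, 7] | order so far=[0, 4, 1]
  pop 5: indeg[2]->2; indeg[6]->2 | ready=[7] | order so far=[0, 4, 1, 5]
  pop 7: indeg[2]->1; indeg[3]->0; indeg[6]->1 | ready=[3] | order so far=[0, 4, 1, 5, 7]
  pop 3: indeg[2]->0 | ready=[2] | order so far=[0, 4, 1, 5, 7, 3]
  pop 2: indeg[6]->0 | ready=[6] | order so far=[0, 4, 1, 5, 7, 3, 2]
  pop 6: no out-edges | ready=[] | order so far=[0, 4, 1, 5, 7, 3, 2, 6]
New canonical toposort: [0, 4, 1, 5, 7, 3, 2, 6]
Compare positions:
  Node 0: index 0 -> 0 (same)
  Node 1: index 2 -> 2 (same)
  Node 2: index 5 -> 6 (moved)
  Node 3: index 6 -> 5 (moved)
  Node 4: index 1 -> 1 (same)
  Node 5: index 3 -> 3 (same)
  Node 6: index 7 -> 7 (same)
  Node 7: index 4 -> 4 (same)
Nodes that changed position: 2 3

Answer: 2 3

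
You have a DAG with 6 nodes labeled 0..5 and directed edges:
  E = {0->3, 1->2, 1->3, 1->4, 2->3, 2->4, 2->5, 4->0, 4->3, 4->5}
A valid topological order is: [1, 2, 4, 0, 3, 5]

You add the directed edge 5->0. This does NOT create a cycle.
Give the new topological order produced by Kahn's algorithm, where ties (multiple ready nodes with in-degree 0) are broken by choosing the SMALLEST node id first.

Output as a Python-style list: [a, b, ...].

Answer: [1, 2, 4, 5, 0, 3]

Derivation:
Old toposort: [1, 2, 4, 0, 3, 5]
Added edge: 5->0
Position of 5 (5) > position of 0 (3). Must reorder: 5 must now come before 0.
Run Kahn's algorithm (break ties by smallest node id):
  initial in-degrees: [2, 0, 1, 4, 2, 2]
  ready (indeg=0): [1]
  pop 1: indeg[2]->0; indeg[3]->3; indeg[4]->1 | ready=[2] | order so far=[1]
  pop 2: indeg[3]->2; indeg[4]->0; indeg[5]->1 | ready=[4] | order so far=[1, 2]
  pop 4: indeg[0]->1; indeg[3]->1; indeg[5]->0 | ready=[5] | order so far=[1, 2, 4]
  pop 5: indeg[0]->0 | ready=[0] | order so far=[1, 2, 4, 5]
  pop 0: indeg[3]->0 | ready=[3] | order so far=[1, 2, 4, 5, 0]
  pop 3: no out-edges | ready=[] | order so far=[1, 2, 4, 5, 0, 3]
  Result: [1, 2, 4, 5, 0, 3]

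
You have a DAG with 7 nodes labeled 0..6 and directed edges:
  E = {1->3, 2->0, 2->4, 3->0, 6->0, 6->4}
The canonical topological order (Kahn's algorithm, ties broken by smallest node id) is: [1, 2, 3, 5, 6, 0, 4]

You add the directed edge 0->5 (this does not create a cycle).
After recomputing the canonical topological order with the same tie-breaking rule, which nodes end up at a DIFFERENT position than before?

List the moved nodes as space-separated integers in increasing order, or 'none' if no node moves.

Old toposort: [1, 2, 3, 5, 6, 0, 4]
Added edge 0->5
Recompute Kahn (smallest-id tiebreak):
  initial in-degrees: [3, 0, 0, 1, 2, 1, 0]
  ready (indeg=0): [1, 2, 6]
  pop 1: indeg[3]->0 | ready=[2, 3, 6] | order so far=[1]
  pop 2: indeg[0]->2; indeg[4]->1 | ready=[3, 6] | order so far=[1, 2]
  pop 3: indeg[0]->1 | ready=[6] | order so far=[1, 2, 3]
  pop 6: indeg[0]->0; indeg[4]->0 | ready=[0, 4] | order so far=[1, 2, 3, 6]
  pop 0: indeg[5]->0 | ready=[4, 5] | order so far=[1, 2, 3, 6, 0]
  pop 4: no out-edges | ready=[5] | order so far=[1, 2, 3, 6, 0, 4]
  pop 5: no out-edges | ready=[] | order so far=[1, 2, 3, 6, 0, 4, 5]
New canonical toposort: [1, 2, 3, 6, 0, 4, 5]
Compare positions:
  Node 0: index 5 -> 4 (moved)
  Node 1: index 0 -> 0 (same)
  Node 2: index 1 -> 1 (same)
  Node 3: index 2 -> 2 (same)
  Node 4: index 6 -> 5 (moved)
  Node 5: index 3 -> 6 (moved)
  Node 6: index 4 -> 3 (moved)
Nodes that changed position: 0 4 5 6

Answer: 0 4 5 6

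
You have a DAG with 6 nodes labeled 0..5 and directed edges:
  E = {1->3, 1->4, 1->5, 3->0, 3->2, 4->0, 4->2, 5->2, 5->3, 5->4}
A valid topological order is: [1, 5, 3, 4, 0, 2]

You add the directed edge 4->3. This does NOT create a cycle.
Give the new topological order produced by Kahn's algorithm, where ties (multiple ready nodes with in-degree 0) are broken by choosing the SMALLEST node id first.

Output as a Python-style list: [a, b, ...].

Answer: [1, 5, 4, 3, 0, 2]

Derivation:
Old toposort: [1, 5, 3, 4, 0, 2]
Added edge: 4->3
Position of 4 (3) > position of 3 (2). Must reorder: 4 must now come before 3.
Run Kahn's algorithm (break ties by smallest node id):
  initial in-degrees: [2, 0, 3, 3, 2, 1]
  ready (indeg=0): [1]
  pop 1: indeg[3]->2; indeg[4]->1; indeg[5]->0 | ready=[5] | order so far=[1]
  pop 5: indeg[2]->2; indeg[3]->1; indeg[4]->0 | ready=[4] | order so far=[1, 5]
  pop 4: indeg[0]->1; indeg[2]->1; indeg[3]->0 | ready=[3] | order so far=[1, 5, 4]
  pop 3: indeg[0]->0; indeg[2]->0 | ready=[0, 2] | order so far=[1, 5, 4, 3]
  pop 0: no out-edges | ready=[2] | order so far=[1, 5, 4, 3, 0]
  pop 2: no out-edges | ready=[] | order so far=[1, 5, 4, 3, 0, 2]
  Result: [1, 5, 4, 3, 0, 2]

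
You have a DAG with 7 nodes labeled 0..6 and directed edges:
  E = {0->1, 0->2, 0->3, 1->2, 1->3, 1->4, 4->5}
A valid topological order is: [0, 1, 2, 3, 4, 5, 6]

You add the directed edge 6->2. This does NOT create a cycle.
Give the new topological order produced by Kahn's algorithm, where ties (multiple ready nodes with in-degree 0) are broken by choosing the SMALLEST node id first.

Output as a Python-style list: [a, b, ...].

Answer: [0, 1, 3, 4, 5, 6, 2]

Derivation:
Old toposort: [0, 1, 2, 3, 4, 5, 6]
Added edge: 6->2
Position of 6 (6) > position of 2 (2). Must reorder: 6 must now come before 2.
Run Kahn's algorithm (break ties by smallest node id):
  initial in-degrees: [0, 1, 3, 2, 1, 1, 0]
  ready (indeg=0): [0, 6]
  pop 0: indeg[1]->0; indeg[2]->2; indeg[3]->1 | ready=[1, 6] | order so far=[0]
  pop 1: indeg[2]->1; indeg[3]->0; indeg[4]->0 | ready=[3, 4, 6] | order so far=[0, 1]
  pop 3: no out-edges | ready=[4, 6] | order so far=[0, 1, 3]
  pop 4: indeg[5]->0 | ready=[5, 6] | order so far=[0, 1, 3, 4]
  pop 5: no out-edges | ready=[6] | order so far=[0, 1, 3, 4, 5]
  pop 6: indeg[2]->0 | ready=[2] | order so far=[0, 1, 3, 4, 5, 6]
  pop 2: no out-edges | ready=[] | order so far=[0, 1, 3, 4, 5, 6, 2]
  Result: [0, 1, 3, 4, 5, 6, 2]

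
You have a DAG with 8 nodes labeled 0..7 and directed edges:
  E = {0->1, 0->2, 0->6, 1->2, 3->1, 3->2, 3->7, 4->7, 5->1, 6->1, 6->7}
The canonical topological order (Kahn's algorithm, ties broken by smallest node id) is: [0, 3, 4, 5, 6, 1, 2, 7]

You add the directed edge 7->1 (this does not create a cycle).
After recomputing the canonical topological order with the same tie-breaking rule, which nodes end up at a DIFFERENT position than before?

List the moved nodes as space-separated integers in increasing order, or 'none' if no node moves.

Answer: 1 2 7

Derivation:
Old toposort: [0, 3, 4, 5, 6, 1, 2, 7]
Added edge 7->1
Recompute Kahn (smallest-id tiebreak):
  initial in-degrees: [0, 5, 3, 0, 0, 0, 1, 3]
  ready (indeg=0): [0, 3, 4, 5]
  pop 0: indeg[1]->4; indeg[2]->2; indeg[6]->0 | ready=[3, 4, 5, 6] | order so far=[0]
  pop 3: indeg[1]->3; indeg[2]->1; indeg[7]->2 | ready=[4, 5, 6] | order so far=[0, 3]
  pop 4: indeg[7]->1 | ready=[5, 6] | order so far=[0, 3, 4]
  pop 5: indeg[1]->2 | ready=[6] | order so far=[0, 3, 4, 5]
  pop 6: indeg[1]->1; indeg[7]->0 | ready=[7] | order so far=[0, 3, 4, 5, 6]
  pop 7: indeg[1]->0 | ready=[1] | order so far=[0, 3, 4, 5, 6, 7]
  pop 1: indeg[2]->0 | ready=[2] | order so far=[0, 3, 4, 5, 6, 7, 1]
  pop 2: no out-edges | ready=[] | order so far=[0, 3, 4, 5, 6, 7, 1, 2]
New canonical toposort: [0, 3, 4, 5, 6, 7, 1, 2]
Compare positions:
  Node 0: index 0 -> 0 (same)
  Node 1: index 5 -> 6 (moved)
  Node 2: index 6 -> 7 (moved)
  Node 3: index 1 -> 1 (same)
  Node 4: index 2 -> 2 (same)
  Node 5: index 3 -> 3 (same)
  Node 6: index 4 -> 4 (same)
  Node 7: index 7 -> 5 (moved)
Nodes that changed position: 1 2 7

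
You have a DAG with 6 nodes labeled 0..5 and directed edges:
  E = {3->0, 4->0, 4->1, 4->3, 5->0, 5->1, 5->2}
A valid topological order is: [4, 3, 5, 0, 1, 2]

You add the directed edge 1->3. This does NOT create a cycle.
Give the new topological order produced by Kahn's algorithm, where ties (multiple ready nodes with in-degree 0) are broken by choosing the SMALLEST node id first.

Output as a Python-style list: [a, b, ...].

Old toposort: [4, 3, 5, 0, 1, 2]
Added edge: 1->3
Position of 1 (4) > position of 3 (1). Must reorder: 1 must now come before 3.
Run Kahn's algorithm (break ties by smallest node id):
  initial in-degrees: [3, 2, 1, 2, 0, 0]
  ready (indeg=0): [4, 5]
  pop 4: indeg[0]->2; indeg[1]->1; indeg[3]->1 | ready=[5] | order so far=[4]
  pop 5: indeg[0]->1; indeg[1]->0; indeg[2]->0 | ready=[1, 2] | order so far=[4, 5]
  pop 1: indeg[3]->0 | ready=[2, 3] | order so far=[4, 5, 1]
  pop 2: no out-edges | ready=[3] | order so far=[4, 5, 1, 2]
  pop 3: indeg[0]->0 | ready=[0] | order so far=[4, 5, 1, 2, 3]
  pop 0: no out-edges | ready=[] | order so far=[4, 5, 1, 2, 3, 0]
  Result: [4, 5, 1, 2, 3, 0]

Answer: [4, 5, 1, 2, 3, 0]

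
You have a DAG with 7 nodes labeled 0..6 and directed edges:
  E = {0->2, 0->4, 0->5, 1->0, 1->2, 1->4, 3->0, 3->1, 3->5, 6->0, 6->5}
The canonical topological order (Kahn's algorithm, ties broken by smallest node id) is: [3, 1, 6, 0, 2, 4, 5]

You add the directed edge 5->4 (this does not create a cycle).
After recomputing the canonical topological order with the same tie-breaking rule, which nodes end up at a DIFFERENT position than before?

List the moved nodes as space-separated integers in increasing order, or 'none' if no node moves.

Old toposort: [3, 1, 6, 0, 2, 4, 5]
Added edge 5->4
Recompute Kahn (smallest-id tiebreak):
  initial in-degrees: [3, 1, 2, 0, 3, 3, 0]
  ready (indeg=0): [3, 6]
  pop 3: indeg[0]->2; indeg[1]->0; indeg[5]->2 | ready=[1, 6] | order so far=[3]
  pop 1: indeg[0]->1; indeg[2]->1; indeg[4]->2 | ready=[6] | order so far=[3, 1]
  pop 6: indeg[0]->0; indeg[5]->1 | ready=[0] | order so far=[3, 1, 6]
  pop 0: indeg[2]->0; indeg[4]->1; indeg[5]->0 | ready=[2, 5] | order so far=[3, 1, 6, 0]
  pop 2: no out-edges | ready=[5] | order so far=[3, 1, 6, 0, 2]
  pop 5: indeg[4]->0 | ready=[4] | order so far=[3, 1, 6, 0, 2, 5]
  pop 4: no out-edges | ready=[] | order so far=[3, 1, 6, 0, 2, 5, 4]
New canonical toposort: [3, 1, 6, 0, 2, 5, 4]
Compare positions:
  Node 0: index 3 -> 3 (same)
  Node 1: index 1 -> 1 (same)
  Node 2: index 4 -> 4 (same)
  Node 3: index 0 -> 0 (same)
  Node 4: index 5 -> 6 (moved)
  Node 5: index 6 -> 5 (moved)
  Node 6: index 2 -> 2 (same)
Nodes that changed position: 4 5

Answer: 4 5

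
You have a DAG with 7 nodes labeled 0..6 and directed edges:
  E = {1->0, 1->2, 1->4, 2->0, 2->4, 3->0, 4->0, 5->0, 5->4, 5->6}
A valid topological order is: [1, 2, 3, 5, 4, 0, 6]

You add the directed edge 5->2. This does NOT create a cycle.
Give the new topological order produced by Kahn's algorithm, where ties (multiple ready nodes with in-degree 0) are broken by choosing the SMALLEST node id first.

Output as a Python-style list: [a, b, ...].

Answer: [1, 3, 5, 2, 4, 0, 6]

Derivation:
Old toposort: [1, 2, 3, 5, 4, 0, 6]
Added edge: 5->2
Position of 5 (3) > position of 2 (1). Must reorder: 5 must now come before 2.
Run Kahn's algorithm (break ties by smallest node id):
  initial in-degrees: [5, 0, 2, 0, 3, 0, 1]
  ready (indeg=0): [1, 3, 5]
  pop 1: indeg[0]->4; indeg[2]->1; indeg[4]->2 | ready=[3, 5] | order so far=[1]
  pop 3: indeg[0]->3 | ready=[5] | order so far=[1, 3]
  pop 5: indeg[0]->2; indeg[2]->0; indeg[4]->1; indeg[6]->0 | ready=[2, 6] | order so far=[1, 3, 5]
  pop 2: indeg[0]->1; indeg[4]->0 | ready=[4, 6] | order so far=[1, 3, 5, 2]
  pop 4: indeg[0]->0 | ready=[0, 6] | order so far=[1, 3, 5, 2, 4]
  pop 0: no out-edges | ready=[6] | order so far=[1, 3, 5, 2, 4, 0]
  pop 6: no out-edges | ready=[] | order so far=[1, 3, 5, 2, 4, 0, 6]
  Result: [1, 3, 5, 2, 4, 0, 6]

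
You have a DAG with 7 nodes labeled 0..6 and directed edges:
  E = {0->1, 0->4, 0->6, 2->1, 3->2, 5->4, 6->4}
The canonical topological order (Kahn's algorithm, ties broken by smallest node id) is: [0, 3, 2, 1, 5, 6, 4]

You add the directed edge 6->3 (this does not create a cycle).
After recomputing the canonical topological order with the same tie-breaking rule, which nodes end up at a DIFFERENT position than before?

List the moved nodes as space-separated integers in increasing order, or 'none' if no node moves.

Answer: 1 2 3 5 6

Derivation:
Old toposort: [0, 3, 2, 1, 5, 6, 4]
Added edge 6->3
Recompute Kahn (smallest-id tiebreak):
  initial in-degrees: [0, 2, 1, 1, 3, 0, 1]
  ready (indeg=0): [0, 5]
  pop 0: indeg[1]->1; indeg[4]->2; indeg[6]->0 | ready=[5, 6] | order so far=[0]
  pop 5: indeg[4]->1 | ready=[6] | order so far=[0, 5]
  pop 6: indeg[3]->0; indeg[4]->0 | ready=[3, 4] | order so far=[0, 5, 6]
  pop 3: indeg[2]->0 | ready=[2, 4] | order so far=[0, 5, 6, 3]
  pop 2: indeg[1]->0 | ready=[1, 4] | order so far=[0, 5, 6, 3, 2]
  pop 1: no out-edges | ready=[4] | order so far=[0, 5, 6, 3, 2, 1]
  pop 4: no out-edges | ready=[] | order so far=[0, 5, 6, 3, 2, 1, 4]
New canonical toposort: [0, 5, 6, 3, 2, 1, 4]
Compare positions:
  Node 0: index 0 -> 0 (same)
  Node 1: index 3 -> 5 (moved)
  Node 2: index 2 -> 4 (moved)
  Node 3: index 1 -> 3 (moved)
  Node 4: index 6 -> 6 (same)
  Node 5: index 4 -> 1 (moved)
  Node 6: index 5 -> 2 (moved)
Nodes that changed position: 1 2 3 5 6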